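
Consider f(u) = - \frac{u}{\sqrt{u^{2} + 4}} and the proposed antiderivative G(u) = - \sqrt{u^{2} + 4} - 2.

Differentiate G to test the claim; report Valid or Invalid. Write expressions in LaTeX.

d/du[G] = - \frac{u}{\sqrt{u^{2} + 4}}
This equals f(u) exactly, so the claim holds.

Valid. The derivative of G reproduces f.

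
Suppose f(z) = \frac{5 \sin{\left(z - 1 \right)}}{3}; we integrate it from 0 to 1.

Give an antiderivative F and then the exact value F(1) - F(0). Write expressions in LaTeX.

Any candidate F(z) must reproduce f(z) exactly when differentiated.
F(z) = - \frac{5 \cos{\left(z - 1 \right)}}{3} is an antiderivative of f.
Check: d/dz[- \frac{5 \cos{\left(z - 1 \right)}}{3}] = \frac{5 \sin{\left(z - 1 \right)}}{3} = f(z).
F(1) = - \frac{5}{3}; F(0) = - \frac{5 \cos{\left(1 \right)}}{3}.
Integral = F(1) - F(0) = - \frac{5}{3} + \frac{5 \cos{\left(1 \right)}}{3}.

Antiderivative: F(z) = - \frac{5 \cos{\left(z - 1 \right)}}{3}; value = - \frac{5}{3} + \frac{5 \cos{\left(1 \right)}}{3}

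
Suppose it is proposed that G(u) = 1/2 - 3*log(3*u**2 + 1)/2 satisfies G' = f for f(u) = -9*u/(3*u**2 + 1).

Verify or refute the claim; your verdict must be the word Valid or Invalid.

Valid: G'(u) = f(u).

d/du[G] = -9*u/(3*u**2 + 1)
This equals f(u) exactly, so the claim holds.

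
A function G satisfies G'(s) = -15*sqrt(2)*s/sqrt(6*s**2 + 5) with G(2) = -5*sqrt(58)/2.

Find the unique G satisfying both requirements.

G(s) = -5*sqrt(2)*sqrt(6*s**2 + 5)/2

The substitution u = 3*s**2 + 5/2 works: G'(s) is exactly (dG/du)*(du/ds) for that inner function.
A general antiderivative is -5*sqrt(3*s**2 + 5/2) + C.
The condition gives C = -5*sqrt(58)/2 - (-5*sqrt(58)/2) = 0.
So G(s) = -5*sqrt(2)*sqrt(6*s**2 + 5)/2.
Check: d/ds[-5*sqrt(2)*sqrt(6*s**2 + 5)/2] = -15*sqrt(2)*s/sqrt(6*s**2 + 5) = G'(s).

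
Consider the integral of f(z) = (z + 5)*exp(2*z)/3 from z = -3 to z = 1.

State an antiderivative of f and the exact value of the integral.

f has the shape u'v + uv' for u = z/6 + 3/4 and v = exp(2*z) — it is the derivative of the product u*v.
F(z) = (2*z + 9)*exp(2*z)/12 is an antiderivative of f.
Check: d/dz[(2*z + 9)*exp(2*z)/12] = z*exp(2*z)/3 + 5*exp(2*z)/3, which equals f(z).
F(1) = 11*exp(2)/12; F(-3) = exp(-6)/4.
Integral = F(1) - F(-3) = -exp(-6)/4 + 11*exp(2)/12.

Antiderivative: F(z) = (2*z + 9)*exp(2*z)/12; value = -exp(-6)/4 + 11*exp(2)/12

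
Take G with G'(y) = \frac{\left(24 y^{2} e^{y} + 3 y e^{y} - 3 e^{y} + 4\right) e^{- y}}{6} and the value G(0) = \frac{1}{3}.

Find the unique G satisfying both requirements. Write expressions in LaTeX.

G(y) = \frac{\left(16 y^{3} e^{y} + 3 y^{2} e^{y} - 6 y e^{y} + 12 e^{y} - 8\right) e^{- y}}{12}

A first test for any G(y): its y-derivative must equal the given G'(y).
A general antiderivative is \frac{4 y^{3}}{3} + \frac{y^{2}}{4} - \frac{y}{2} - \frac{2 e^{- y}}{3} + C.
The condition gives C = \frac{1}{3} - (- \frac{2}{3}) = 1.
So G(y) = \frac{\left(16 y^{3} e^{y} + 3 y^{2} e^{y} - 6 y e^{y} + 12 e^{y} - 8\right) e^{- y}}{12}.
Check: d/dy[\frac{\left(16 y^{3} e^{y} + 3 y^{2} e^{y} - 6 y e^{y} + 12 e^{y} - 8\right) e^{- y}}{12}] = \frac{\left(24 y^{2} e^{y} + 3 y e^{y} - 3 e^{y} + 4\right) e^{- y}}{6} = G'(y).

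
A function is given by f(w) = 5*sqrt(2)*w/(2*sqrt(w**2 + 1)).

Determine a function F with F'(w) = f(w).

f matches the chain-rule pattern g'(h)*h' with inner function h(w) = 2*w**2 + 2; substituting u = h(w) collapses the integral.
Check: d/dw[5*sqrt(2)*sqrt(w**2 + 1)/2] = 5*sqrt(2)*w/(2*sqrt(w**2 + 1)) = f(w).

An antiderivative is F(w) = 5*sqrt(2)*sqrt(w**2 + 1)/2.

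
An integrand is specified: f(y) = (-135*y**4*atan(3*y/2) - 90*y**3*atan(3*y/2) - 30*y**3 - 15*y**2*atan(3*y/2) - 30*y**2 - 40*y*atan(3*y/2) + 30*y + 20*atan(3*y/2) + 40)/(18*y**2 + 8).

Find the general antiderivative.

F(y) = 5*(-y**3 - y**2 + y + 4/3)*atan(3*y/2)/2 + C

Recognize the product-rule pattern: f = u'v + uv' with u = -5*y**3/2 - 5*y**2/2 + 5*y/2 + 10/3, v = atan(3*y/2), so integration by parts undoes it.
Check: d/dy[5*(-y**3 - y**2 + y + 4/3)*atan(3*y/2)/2] = (-135*y**4*atan(3*y/2) - 90*y**3*atan(3*y/2) - 30*y**3 - 15*y**2*atan(3*y/2) - 30*y**2 - 40*y*atan(3*y/2) + 30*y + 20*atan(3*y/2) + 40)/(18*y**2 + 8) = f(y).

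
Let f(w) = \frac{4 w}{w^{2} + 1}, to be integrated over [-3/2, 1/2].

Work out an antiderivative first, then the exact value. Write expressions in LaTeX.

Antiderivative: F(w) = 2 \log{\left(\frac{w^{2}}{2} + \frac{1}{2} \right)}; value = - 2 \log{\left(\frac{13}{8} \right)} + 2 \log{\left(\frac{5}{8} \right)}

The substitution u = \frac{w^{2}}{2} + \frac{1}{2} works: f is exactly (dF/du)*(du/dw) for that inner function.
F(w) = 2 \log{\left(\frac{w^{2}}{2} + \frac{1}{2} \right)} is an antiderivative of f.
Check: d/dw[2 \log{\left(\frac{w^{2}}{2} + \frac{1}{2} \right)}] = \frac{4 w}{w^{2} + 1} = f(w).
F(1/2) = 2 \log{\left(\frac{5}{8} \right)}; F(-3/2) = 2 \log{\left(\frac{13}{8} \right)}.
Integral = F(1/2) - F(-3/2) = - 2 \log{\left(\frac{13}{8} \right)} + 2 \log{\left(\frac{5}{8} \right)}.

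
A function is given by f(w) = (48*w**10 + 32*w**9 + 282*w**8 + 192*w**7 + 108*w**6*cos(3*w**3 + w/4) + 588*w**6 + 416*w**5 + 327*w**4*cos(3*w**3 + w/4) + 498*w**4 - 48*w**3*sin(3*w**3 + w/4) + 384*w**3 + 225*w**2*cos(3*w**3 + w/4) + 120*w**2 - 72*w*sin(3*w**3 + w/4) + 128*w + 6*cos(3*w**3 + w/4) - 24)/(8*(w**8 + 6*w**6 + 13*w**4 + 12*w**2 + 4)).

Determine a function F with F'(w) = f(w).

Since d/dw undoes antidifferentiation here, F'(w) = f(w) is required of F(w).
Check: d/dw[(8*w**7 + 8*w**6 + 21*w**5 + 40*w**4 + 7*w**3 + 64*w**2 - 6*w + 6*sin(3*w**3 + w/4) + 32)/(4*(w**2 + 1)*(w**2 + 2))] = (48*w**10 + 32*w**9 + 282*w**8 + 192*w**7 + 108*w**6*cos(3*w**3 + w/4) + 588*w**6 + 416*w**5 + 327*w**4*cos(3*w**3 + w/4) + 498*w**4 - 48*w**3*sin(3*w**3 + w/4) + 384*w**3 + 225*w**2*cos(3*w**3 + w/4) + 120*w**2 - 72*w*sin(3*w**3 + w/4) + 128*w + 6*cos(3*w**3 + w/4) - 24)/(8*w**8 + 48*w**6 + 104*w**4 + 96*w**2 + 32), which equals f(w).

An antiderivative is F(w) = (8*w**7 + 8*w**6 + 21*w**5 + 40*w**4 + 7*w**3 + 64*w**2 - 6*w + 6*sin(3*w**3 + w/4) + 32)/(4*(w**2 + 1)*(w**2 + 2)).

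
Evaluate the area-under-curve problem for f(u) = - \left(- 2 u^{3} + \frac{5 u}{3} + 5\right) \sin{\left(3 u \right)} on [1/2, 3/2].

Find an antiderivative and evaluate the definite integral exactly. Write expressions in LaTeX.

Any candidate F(u) must reproduce f(u) exactly when differentiated.
F(u) = \frac{- 2 u^{3} \cos{\left(3 u \right)} + 2 u^{2} \sin{\left(3 u \right)} + 3 u \cos{\left(3 u \right)} - \sin{\left(3 u \right)} + 5 \cos{\left(3 u \right)}}{3} is an antiderivative of f.
Check: d/du[\frac{- 2 u^{3} \cos{\left(3 u \right)} + 2 u^{2} \sin{\left(3 u \right)} + 3 u \cos{\left(3 u \right)} - \sin{\left(3 u \right)} + 5 \cos{\left(3 u \right)}}{3}] = 2 u^{3} \sin{\left(3 u \right)} - \frac{5 u \sin{\left(3 u \right)}}{3} - 5 \sin{\left(3 u \right)}, which equals f(u).
F(3/2) = \frac{7 \sin{\left(\frac{9}{2} \right)}}{6} + \frac{11 \cos{\left(\frac{9}{2} \right)}}{12}; F(1/2) = - \frac{\sin{\left(\frac{3}{2} \right)}}{6} + \frac{25 \cos{\left(\frac{3}{2} \right)}}{12}.
Integral = F(3/2) - F(1/2) = \frac{7 \sin{\left(\frac{9}{2} \right)}}{6} + \frac{11 \cos{\left(\frac{9}{2} \right)}}{12} - \frac{25 \cos{\left(\frac{3}{2} \right)}}{12} + \frac{\sin{\left(\frac{3}{2} \right)}}{6}.

Antiderivative: F(u) = \frac{- 2 u^{3} \cos{\left(3 u \right)} + 2 u^{2} \sin{\left(3 u \right)} + 3 u \cos{\left(3 u \right)} - \sin{\left(3 u \right)} + 5 \cos{\left(3 u \right)}}{3}; value = \frac{7 \sin{\left(\frac{9}{2} \right)}}{6} + \frac{11 \cos{\left(\frac{9}{2} \right)}}{12} - \frac{25 \cos{\left(\frac{3}{2} \right)}}{12} + \frac{\sin{\left(\frac{3}{2} \right)}}{6}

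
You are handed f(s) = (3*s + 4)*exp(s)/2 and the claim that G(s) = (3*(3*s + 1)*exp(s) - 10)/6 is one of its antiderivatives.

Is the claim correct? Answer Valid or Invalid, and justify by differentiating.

Valid. The derivative of G reproduces f.

d/ds[G] = 3*s*exp(s)/2 + 2*exp(s)
This equals f(s) exactly, so the claim holds.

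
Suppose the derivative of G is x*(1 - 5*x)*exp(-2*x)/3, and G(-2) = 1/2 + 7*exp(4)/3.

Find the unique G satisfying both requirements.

G'(x) has the shape u'v + uv' for u = 5*x**2/6 + 2*x/3 + 1/3 and v = exp(-2*x) — it is the derivative of the product u*v.
A general antiderivative is (5*x**2 + 4*x + 2)*exp(-2*x)/6 + C.
The condition gives C = 1/2 + 7*exp(4)/3 - (7*exp(4)/3) = 1/2.
So G(x) = (5*x**2 + 4*x + 3*exp(2*x) + 2)*exp(-2*x)/6.
Check: d/dx[(5*x**2 + 4*x + 3*exp(2*x) + 2)*exp(-2*x)/6] = (-5*x**2 + x)*exp(-2*x)/3, which equals G'(x).

G(x) = (5*x**2 + 4*x + 3*exp(2*x) + 2)*exp(-2*x)/6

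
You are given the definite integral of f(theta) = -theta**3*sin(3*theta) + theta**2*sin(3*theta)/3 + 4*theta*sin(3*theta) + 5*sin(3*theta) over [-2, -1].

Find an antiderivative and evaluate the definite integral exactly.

Integrate term by term and add the pieces.
F(theta) = theta**3*cos(3*theta)/3 - theta**2*sin(3*theta)/3 - theta**2*cos(3*theta)/9 + 2*theta*sin(3*theta)/27 - 14*theta*cos(3*theta)/9 + 14*sin(3*theta)/27 - 133*cos(3*theta)/81 is an antiderivative of f.
Check: d/dtheta[theta**3*cos(3*theta)/3 - theta**2*sin(3*theta)/3 - theta**2*cos(3*theta)/9 + 2*theta*sin(3*theta)/27 - 14*theta*cos(3*theta)/9 + 14*sin(3*theta)/27 - 133*cos(3*theta)/81] = -theta**3*sin(3*theta) + theta**2*sin(3*theta)/3 + 4*theta*sin(3*theta) + 5*sin(3*theta) = f(theta).
F(-1) = -sin(3)/9 - 43*cos(3)/81; F(-2) = -133*cos(6)/81 + 26*sin(6)/27.
Integral = F(-1) - F(-2) = -sin(3)/9 - 26*sin(6)/27 - 43*cos(3)/81 + 133*cos(6)/81.

Antiderivative: F(theta) = theta**3*cos(3*theta)/3 - theta**2*sin(3*theta)/3 - theta**2*cos(3*theta)/9 + 2*theta*sin(3*theta)/27 - 14*theta*cos(3*theta)/9 + 14*sin(3*theta)/27 - 133*cos(3*theta)/81; value = -sin(3)/9 - 26*sin(6)/27 - 43*cos(3)/81 + 133*cos(6)/81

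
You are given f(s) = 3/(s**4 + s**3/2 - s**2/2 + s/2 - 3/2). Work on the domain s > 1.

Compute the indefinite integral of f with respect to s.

F(s) = 3*log(s - 1)/5 - 24*log(s + 3/2)/65 - 3*log(s**2 + 1)/26 - 15*atan(s)/13 + C

The denominator factors as (s - 1)*(2*s + 3)*(s**2 + 1); partial fractions split f into directly integrable pieces: -3*(s + 5)/(13*(s**2 + 1)) - 48/(65*(2*s + 3)) + 3/(5*(s - 1)).
Check: d/ds[3*log(s - 1)/5 - 24*log(s + 3/2)/65 - 3*log(s**2 + 1)/26 - 15*atan(s)/13] = 6/(2*s**4 + s**3 - s**2 + s - 3), which equals f(s).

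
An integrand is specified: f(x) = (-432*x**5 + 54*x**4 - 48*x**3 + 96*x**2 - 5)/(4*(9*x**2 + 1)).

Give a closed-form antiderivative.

For F(x) to be correct the identity F'(x) - f(x) = 0 must hold.
Check: d/dx[-(12*x**4 - 2*x**3 - 10*x + 5*atan(3*x) + 6)/4] = (-432*x**5 + 54*x**4 - 48*x**3 + 96*x**2 - 5)/(36*x**2 + 4), which equals f(x).

An antiderivative is F(x) = -(12*x**4 - 2*x**3 - 10*x + 5*atan(3*x) + 6)/4.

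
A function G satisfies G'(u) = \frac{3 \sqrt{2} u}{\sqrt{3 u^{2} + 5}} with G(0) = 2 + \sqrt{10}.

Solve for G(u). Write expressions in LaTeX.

The substitution w = \frac{3 u^{2}}{2} + \frac{5}{2} works: G'(u) is exactly (dG/dw)*(dw/du) for that inner function.
A general antiderivative is 2 \sqrt{\frac{3 u^{2}}{2} + \frac{5}{2}} + C.
The condition gives C = 2 + \sqrt{10} - (\sqrt{10}) = 2.
So G(u) = \sqrt{2} \sqrt{3 u^{2} + 5} + 2.
Check: d/du[\sqrt{2} \sqrt{3 u^{2} + 5} + 2] = \frac{3 \sqrt{2} u}{\sqrt{3 u^{2} + 5}} = G'(u).

G(u) = \sqrt{2} \sqrt{3 u^{2} + 5} + 2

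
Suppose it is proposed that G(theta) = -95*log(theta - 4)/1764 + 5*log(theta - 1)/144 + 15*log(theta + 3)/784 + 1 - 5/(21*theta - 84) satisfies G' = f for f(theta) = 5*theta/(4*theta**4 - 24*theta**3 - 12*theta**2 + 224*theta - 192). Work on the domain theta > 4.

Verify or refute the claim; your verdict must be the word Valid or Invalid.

Valid - differentiating G returns exactly f.

d/dtheta[G] = 5*theta/(4*theta**4 - 24*theta**3 - 12*theta**2 + 224*theta - 192)
This equals f(theta) exactly, so the claim holds.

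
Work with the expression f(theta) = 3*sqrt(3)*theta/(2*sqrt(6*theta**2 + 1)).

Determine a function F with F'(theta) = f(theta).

f matches the chain-rule pattern g'(h)*h' with inner function h(theta) = 2*theta**2 + 1/3; substituting u = h(theta) collapses the integral.
Check: d/dtheta[sqrt(3)*sqrt(6*theta**2 + 1)/4] = 3*sqrt(3)*theta/(2*sqrt(6*theta**2 + 1)) = f(theta).

An antiderivative is F(theta) = sqrt(3)*sqrt(6*theta**2 + 1)/4.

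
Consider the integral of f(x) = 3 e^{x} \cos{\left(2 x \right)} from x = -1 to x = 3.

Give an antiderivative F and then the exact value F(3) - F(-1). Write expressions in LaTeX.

A first test for any F(x): its x-derivative must equal f(x) identically.
F(x) = \frac{3 \left(2 \sin{\left(2 x \right)} + \cos{\left(2 x \right)}\right) e^{x}}{5} is an antiderivative of f.
Check: d/dx[\frac{3 \left(2 \sin{\left(2 x \right)} + \cos{\left(2 x \right)}\right) e^{x}}{5}] = 3 e^{x} \cos{\left(2 x \right)} = f(x).
F(3) = \frac{6 e^{3} \sin{\left(6 \right)}}{5} + \frac{3 e^{3} \cos{\left(6 \right)}}{5}; F(-1) = - \frac{6 \sin{\left(2 \right)}}{5 e} + \frac{3 \cos{\left(2 \right)}}{5 e}.
Integral = F(3) - F(-1) = \frac{6 e^{3} \sin{\left(6 \right)}}{5} - \frac{3 \cos{\left(2 \right)}}{5 e} + \frac{6 \sin{\left(2 \right)}}{5 e} + \frac{3 e^{3} \cos{\left(6 \right)}}{5}.

Antiderivative: F(x) = \frac{3 \left(2 \sin{\left(2 x \right)} + \cos{\left(2 x \right)}\right) e^{x}}{5}; value = \frac{6 e^{3} \sin{\left(6 \right)}}{5} - \frac{3 \cos{\left(2 \right)}}{5 e} + \frac{6 \sin{\left(2 \right)}}{5 e} + \frac{3 e^{3} \cos{\left(6 \right)}}{5}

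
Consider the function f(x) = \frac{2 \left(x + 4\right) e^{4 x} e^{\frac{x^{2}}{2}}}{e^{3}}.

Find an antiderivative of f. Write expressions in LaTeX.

An antiderivative is F(x) = 2 e^{\frac{x^{2}}{2} + 4 x - 3}.

The substitution u = \frac{x^{2}}{2} + 4 x - 3 works: f is exactly (dF/du)*(du/dx) for that inner function.
Check: d/dx[2 e^{\frac{x^{2}}{2} + 4 x - 3}] = \frac{2 x e^{4 x} e^{\frac{x^{2}}{2}}}{e^{3}} + \frac{8 e^{4 x} e^{\frac{x^{2}}{2}}}{e^{3}}, which equals f(x).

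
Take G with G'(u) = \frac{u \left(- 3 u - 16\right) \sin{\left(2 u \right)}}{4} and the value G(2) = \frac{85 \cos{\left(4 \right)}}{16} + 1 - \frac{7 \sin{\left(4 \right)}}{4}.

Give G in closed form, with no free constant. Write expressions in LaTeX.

G(u) = \frac{3 u^{2} \cos{\left(2 u \right)}}{8} - \frac{3 u \sin{\left(2 u \right)}}{8} + 2 u \cos{\left(2 u \right)} - \sin{\left(2 u \right)} - \frac{3 \cos{\left(2 u \right)}}{16} + 1

A first test for any G(u): its u-derivative must equal the given G'(u).
A general antiderivative is \frac{3 u^{2} \cos{\left(2 u \right)}}{8} - \frac{3 u \sin{\left(2 u \right)}}{8} + 2 u \cos{\left(2 u \right)} - \sin{\left(2 u \right)} - \frac{3 \cos{\left(2 u \right)}}{16} + C.
The condition gives C = \frac{85 \cos{\left(4 \right)}}{16} + 1 - \frac{7 \sin{\left(4 \right)}}{4} - (\frac{85 \cos{\left(4 \right)}}{16} - \frac{7 \sin{\left(4 \right)}}{4}) = 1.
So G(u) = \frac{3 u^{2} \cos{\left(2 u \right)}}{8} - \frac{3 u \sin{\left(2 u \right)}}{8} + 2 u \cos{\left(2 u \right)} - \sin{\left(2 u \right)} - \frac{3 \cos{\left(2 u \right)}}{16} + 1.
Check: d/du[\frac{3 u^{2} \cos{\left(2 u \right)}}{8} - \frac{3 u \sin{\left(2 u \right)}}{8} + 2 u \cos{\left(2 u \right)} - \sin{\left(2 u \right)} - \frac{3 \cos{\left(2 u \right)}}{16} + 1] = - \frac{3 u^{2} \sin{\left(2 u \right)}}{4} - 4 u \sin{\left(2 u \right)}, which equals G'(u).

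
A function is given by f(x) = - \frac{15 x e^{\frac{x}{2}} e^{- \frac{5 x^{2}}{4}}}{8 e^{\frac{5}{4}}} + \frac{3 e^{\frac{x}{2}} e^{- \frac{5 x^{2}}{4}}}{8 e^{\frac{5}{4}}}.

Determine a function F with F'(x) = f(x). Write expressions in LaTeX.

f matches the chain-rule pattern g'(h)*h' with inner function h(x) = - \frac{5 x^{2}}{4} + \frac{x}{2} - \frac{5}{4}; substituting u = h(x) collapses the integral.
Check: d/dx[\frac{3 e^{- \frac{5 x^{2}}{4} + \frac{x}{2} - \frac{5}{4}}}{4}] = \frac{\left(3 - 15 x\right) e^{\frac{x}{2}} e^{- \frac{5 x^{2}}{4}}}{8 e^{\frac{5}{4}}}, which equals f(x).

An antiderivative is F(x) = \frac{3 e^{- \frac{5 x^{2}}{4} + \frac{x}{2} - \frac{5}{4}}}{4}.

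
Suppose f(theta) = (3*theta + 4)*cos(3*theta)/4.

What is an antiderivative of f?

An antiderivative F(theta) passes only if d/dtheta[F] lands on f(theta) exactly.
Check: d/dtheta[theta*sin(3*theta)/4 + sin(3*theta)/3 + cos(3*theta)/12] = 3*theta*cos(3*theta)/4 + cos(3*theta), which equals f(theta).

An antiderivative is F(theta) = theta*sin(3*theta)/4 + sin(3*theta)/3 + cos(3*theta)/12.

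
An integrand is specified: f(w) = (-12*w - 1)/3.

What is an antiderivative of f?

An antiderivative is F(w) = -2*w**2 - w/3.

Whatever form F(w) takes, F'(w) = f(w) is non-negotiable.
Check: d/dw[-2*w**2 - w/3] = -4*w - 1/3, which equals f(w).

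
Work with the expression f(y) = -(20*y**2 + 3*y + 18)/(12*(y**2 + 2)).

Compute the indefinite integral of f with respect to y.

Any candidate F(y) must reproduce f(y) exactly when differentiated.
Check: d/dy[-5*y/3 - log(y**2 + 2)/8 + 11*sqrt(2)*atan(sqrt(2)*y/2)/12] = (-20*y**2 - 3*y - 18)/(12*y**2 + 24), which equals f(y).

F(y) = -5*y/3 - log(y**2 + 2)/8 + 11*sqrt(2)*atan(sqrt(2)*y/2)/12 + C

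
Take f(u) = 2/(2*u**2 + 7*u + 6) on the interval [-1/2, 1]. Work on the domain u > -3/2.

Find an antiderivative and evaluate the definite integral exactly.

Antiderivative: F(u) = 2*log(u + 3/2) - 2*log(u + 2); value = -2*log(3) + 2*log(3/2) + 2*log(5/2)

Factor the denominator ((u + 2)*(2*u + 3)) and decompose: f = 4/(2*u + 3) - 2/(u + 2); each piece integrates to a log, atan, or power term.
F(u) = 2*log(u + 3/2) - 2*log(u + 2) is an antiderivative of f.
Check: d/du[2*log(u + 3/2) - 2*log(u + 2)] = 2/(2*u**2 + 7*u + 6) = f(u).
F(1) = -2*log(3) + 2*log(5/2); F(-1/2) = -2*log(3/2).
Integral = F(1) - F(-1/2) = -2*log(3) + 2*log(3/2) + 2*log(5/2).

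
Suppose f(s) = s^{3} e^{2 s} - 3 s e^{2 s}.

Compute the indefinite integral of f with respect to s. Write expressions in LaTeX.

f has the shape u'v + uv' for u = \frac{s^{3}}{2} - \frac{3 s^{2}}{4} - \frac{3 s}{4} + \frac{3}{8} and v = e^{2 s} — it is the derivative of the product u*v.
Check: d/ds[\frac{\left(4 s^{3} - 6 s^{2} - 6 s + 3\right) e^{2 s}}{8}] = s^{3} e^{2 s} - 3 s e^{2 s} = f(s).

F(s) = \frac{\left(4 s^{3} - 6 s^{2} - 6 s + 3\right) e^{2 s}}{8} + C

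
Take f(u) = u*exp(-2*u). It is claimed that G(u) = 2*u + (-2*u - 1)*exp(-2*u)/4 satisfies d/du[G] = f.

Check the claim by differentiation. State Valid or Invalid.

d/du[G] = (u + 2*exp(2*u))*exp(-2*u)
d/du[G] - f(u) = 2 != 0.

Invalid: d/du[G] - f = 2, which is not 0.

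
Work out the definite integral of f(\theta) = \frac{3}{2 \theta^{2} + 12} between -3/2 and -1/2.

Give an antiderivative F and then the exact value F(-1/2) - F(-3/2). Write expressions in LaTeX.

Antiderivative: F(\theta) = \frac{\sqrt{6} \operatorname{atan}{\left(\frac{\sqrt{6} \theta}{6} \right)}}{4}; value = - \frac{\sqrt{6} \operatorname{atan}{\left(\frac{\sqrt{6}}{12} \right)}}{4} + \frac{\sqrt{6} \operatorname{atan}{\left(\frac{\sqrt{6}}{4} \right)}}{4}

Whatever form F(\theta) takes, F'(\theta) = f(\theta) is non-negotiable.
F(\theta) = \frac{\sqrt{6} \operatorname{atan}{\left(\frac{\sqrt{6} \theta}{6} \right)}}{4} is an antiderivative of f.
Check: d/d\theta[\frac{\sqrt{6} \operatorname{atan}{\left(\frac{\sqrt{6} \theta}{6} \right)}}{4}] = \frac{3}{2 \theta^{2} + 12} = f(\theta).
F(-1/2) = - \frac{\sqrt{6} \operatorname{atan}{\left(\frac{\sqrt{6}}{12} \right)}}{4}; F(-3/2) = - \frac{\sqrt{6} \operatorname{atan}{\left(\frac{\sqrt{6}}{4} \right)}}{4}.
Integral = F(-1/2) - F(-3/2) = - \frac{\sqrt{6} \operatorname{atan}{\left(\frac{\sqrt{6}}{12} \right)}}{4} + \frac{\sqrt{6} \operatorname{atan}{\left(\frac{\sqrt{6}}{4} \right)}}{4}.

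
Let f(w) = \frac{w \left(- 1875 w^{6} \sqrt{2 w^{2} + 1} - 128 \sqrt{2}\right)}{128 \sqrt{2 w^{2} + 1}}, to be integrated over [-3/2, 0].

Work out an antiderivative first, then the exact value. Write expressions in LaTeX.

Since d/dw undoes antidifferentiation here, F'(w) = f(w) is required of F(w).
F(w) = - \frac{1875 w^{8}}{1024} - \frac{\sqrt{2} \sqrt{2 w^{2} + 1}}{2} is an antiderivative of f.
Check: d/dw[- \frac{1875 w^{8}}{1024} - \frac{\sqrt{2} \sqrt{2 w^{2} + 1}}{2}] = \frac{- 1875 w^{7} \sqrt{2 w^{2} + 1} - 128 \sqrt{2} w}{128 \sqrt{2 w^{2} + 1}}, which equals f(w).
F(0) = - \frac{\sqrt{2}}{2}; F(-3/2) = - \frac{12301875}{262144} - \frac{\sqrt{11}}{2}.
Integral = F(0) - F(-3/2) = - \frac{\sqrt{2}}{2} + \frac{\sqrt{11}}{2} + \frac{12301875}{262144}.

Antiderivative: F(w) = - \frac{1875 w^{8}}{1024} - \frac{\sqrt{2} \sqrt{2 w^{2} + 1}}{2}; value = - \frac{\sqrt{2}}{2} + \frac{\sqrt{11}}{2} + \frac{12301875}{262144}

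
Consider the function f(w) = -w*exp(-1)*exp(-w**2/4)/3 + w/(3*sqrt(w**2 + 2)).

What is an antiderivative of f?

An antiderivative is F(w) = (sqrt(w**2 + 2) + 2*exp(-w**2/4 - 1))/3.

The integrand splits into summands that can be handled one at a time.
Check: d/dw[(sqrt(w**2 + 2) + 2*exp(-w**2/4 - 1))/3] = (-w*sqrt(w**2 + 2) + exp(1)*w*exp(w**2/4))*exp(-1)*exp(-w**2/4)/(3*sqrt(w**2 + 2)), which equals f(w).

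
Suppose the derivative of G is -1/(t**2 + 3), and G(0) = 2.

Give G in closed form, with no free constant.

Recover the given G'(t) by differentiating a candidate G(t); any mismatch rules it out.
A general antiderivative is -sqrt(3)*atan(sqrt(3)*t/3)/3 + C.
The condition gives C = 2 - (0) = 2.
So G(t) = -(sqrt(3)*atan(sqrt(3)*t/3) - 6)/3.
Check: d/dt[-(sqrt(3)*atan(sqrt(3)*t/3) - 6)/3] = -1/(t**2 + 3) = G'(t).

G(t) = -(sqrt(3)*atan(sqrt(3)*t/3) - 6)/3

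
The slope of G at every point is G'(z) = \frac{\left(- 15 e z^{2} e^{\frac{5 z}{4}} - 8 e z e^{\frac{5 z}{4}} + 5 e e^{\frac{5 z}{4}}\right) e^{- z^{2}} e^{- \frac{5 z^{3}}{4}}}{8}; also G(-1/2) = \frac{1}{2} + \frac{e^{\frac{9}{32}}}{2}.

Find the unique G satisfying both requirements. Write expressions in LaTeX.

G(z) = \frac{e^{- \frac{5 z^{3}}{4} - z^{2} + \frac{5 z}{4} + 1}}{2} + \frac{1}{2}

The substitution u = - \frac{5 z^{3}}{4} - z^{2} + \frac{5 z}{4} + 1 works: G'(z) is exactly (dG/du)*(du/dz) for that inner function.
A general antiderivative is \frac{e^{- \frac{5 z^{3}}{4} - z^{2} + \frac{5 z}{4} + 1}}{2} + C.
The condition gives C = \frac{1}{2} + \frac{e^{\frac{9}{32}}}{2} - (\frac{e^{\frac{9}{32}}}{2}) = \frac{1}{2}.
So G(z) = \frac{e^{- \frac{5 z^{3}}{4} - z^{2} + \frac{5 z}{4} + 1}}{2} + \frac{1}{2}.
Check: d/dz[\frac{e^{- \frac{5 z^{3}}{4} - z^{2} + \frac{5 z}{4} + 1}}{2} + \frac{1}{2}] = \frac{e \left(- 15 z^{2} - 8 z + 5\right) e^{\frac{5 z}{4}} e^{- z^{2}} e^{- \frac{5 z^{3}}{4}}}{8}, which equals G'(z).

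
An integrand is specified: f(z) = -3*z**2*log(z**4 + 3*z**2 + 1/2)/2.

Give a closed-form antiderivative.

An antiderivative is F(z) = -z**3*log(z**4 + 3*z**2 + 1/2)/2 + 2*z**3/3 - 3*z + 2*sqrt(45/16 - 17*sqrt(7)/16)*atan(2*z/(sqrt(7)*sqrt(45 - 17*sqrt(7)) + 3*sqrt(45 - 17*sqrt(7)))) - 2*sqrt(17*sqrt(7)/16 + 45/16)*atan(2*z/(-3*sqrt(17*sqrt(7) + 45) + sqrt(7)*sqrt(17*sqrt(7) + 45))).

A first test for any F(z): its z-derivative must equal f(z) identically.
Check: d/dz[-z**3*log(z**4 + 3*z**2 + 1/2)/2 + 2*z**3/3 - 3*z + 2*sqrt(45/16 - 17*sqrt(7)/16)*atan(2*z/(sqrt(7)*sqrt(45 - 17*sqrt(7)) + 3*sqrt(45 - 17*sqrt(7)))) - 2*sqrt(17*sqrt(7)/16 + 45/16)*atan(2*z/(-3*sqrt(17*sqrt(7) + 45) + sqrt(7)*sqrt(17*sqrt(7) + 45)))] = -3*z**2*log(z**4 + 3*z**2 + 1/2)/2 = f(z).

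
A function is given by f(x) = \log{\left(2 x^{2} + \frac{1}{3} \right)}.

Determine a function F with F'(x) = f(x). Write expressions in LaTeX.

A first test for any F(x): its x-derivative must equal f(x) identically.
Check: d/dx[x \log{\left(2 x^{2} + \frac{1}{3} \right)} - 2 x + \frac{\sqrt{6} \operatorname{atan}{\left(\sqrt{6} x \right)}}{3}] = \log{\left(2 x^{2} + \frac{1}{3} \right)} = f(x).

An antiderivative is F(x) = x \log{\left(2 x^{2} + \frac{1}{3} \right)} - 2 x + \frac{\sqrt{6} \operatorname{atan}{\left(\sqrt{6} x \right)}}{3}.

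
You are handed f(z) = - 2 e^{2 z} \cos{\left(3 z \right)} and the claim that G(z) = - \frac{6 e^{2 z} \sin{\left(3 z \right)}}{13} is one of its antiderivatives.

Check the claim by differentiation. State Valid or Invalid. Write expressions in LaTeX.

Invalid: d/dz[G] - f = - \frac{12 e^{2 z} \sin{\left(3 z \right)}}{13} + \frac{8 e^{2 z} \cos{\left(3 z \right)}}{13}, which is not 0.

d/dz[G] = - \frac{12 e^{2 z} \sin{\left(3 z \right)}}{13} - \frac{18 e^{2 z} \cos{\left(3 z \right)}}{13}
d/dz[G] - f(z) = - \frac{12 e^{2 z} \sin{\left(3 z \right)}}{13} + \frac{8 e^{2 z} \cos{\left(3 z \right)}}{13} != 0.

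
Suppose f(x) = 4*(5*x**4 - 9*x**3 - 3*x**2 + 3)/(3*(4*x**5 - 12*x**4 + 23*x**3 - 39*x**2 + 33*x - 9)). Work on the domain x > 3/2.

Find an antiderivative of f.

Factor the denominator (3*(x - 1)*(2*x - 3)*(2*x - 1)*(x**2 + 3)) and decompose: f = 4*(79*x + 150)/(273*(x**2 + 3)) + 23/(39*(2*x - 1)) - 47/(21*(2*x - 3)) + 4/(3*(x - 1)); each piece integrates to a log, atan, or power term.
Check: d/dx[(-611*log(x - 3/2) + 728*log(x - 1) + 161*log(x - 1/2) + 316*log(x**2 + 3) + 400*sqrt(3)*atan(sqrt(3)*x/3))/546] = (20*x**4 - 36*x**3 - 12*x**2 + 12)/(12*x**5 - 36*x**4 + 69*x**3 - 117*x**2 + 99*x - 27), which equals f(x).

An antiderivative is F(x) = (-611*log(x - 3/2) + 728*log(x - 1) + 161*log(x - 1/2) + 316*log(x**2 + 3) + 400*sqrt(3)*atan(sqrt(3)*x/3))/546.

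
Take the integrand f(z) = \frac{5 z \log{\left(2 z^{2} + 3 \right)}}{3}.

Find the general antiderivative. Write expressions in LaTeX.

F(z) = \frac{5 z^{2} \log{\left(2 z^{2} + 3 \right)}}{6} - \frac{5 z^{2}}{6} + \frac{5 \log{\left(2 z^{2} + 3 \right)}}{4} + C

Any candidate F(z) must reproduce f(z) exactly when differentiated.
Check: d/dz[\frac{5 z^{2} \log{\left(2 z^{2} + 3 \right)}}{6} - \frac{5 z^{2}}{6} + \frac{5 \log{\left(2 z^{2} + 3 \right)}}{4}] = \frac{5 z \log{\left(2 z^{2} + 3 \right)}}{3} = f(z).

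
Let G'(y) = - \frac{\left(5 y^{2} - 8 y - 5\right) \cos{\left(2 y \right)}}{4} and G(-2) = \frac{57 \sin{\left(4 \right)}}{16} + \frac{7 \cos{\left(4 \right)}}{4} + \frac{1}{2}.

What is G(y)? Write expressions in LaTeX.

G(y) = \frac{- 10 y^{2} \sin{\left(2 y \right)} + 16 y \sin{\left(2 y \right)} - 10 y \cos{\left(2 y \right)} + 15 \sin{\left(2 y \right)} + 8 \cos{\left(2 y \right)} + 8}{16}

A first test for any G(y): its y-derivative must equal the given G'(y).
A general antiderivative is - \frac{5 y^{2} \sin{\left(2 y \right)}}{8} + y \sin{\left(2 y \right)} - \frac{5 y \cos{\left(2 y \right)}}{8} + \frac{15 \sin{\left(2 y \right)}}{16} + \frac{\cos{\left(2 y \right)}}{2} + C.
The condition gives C = \frac{57 \sin{\left(4 \right)}}{16} + \frac{7 \cos{\left(4 \right)}}{4} + \frac{1}{2} - (\frac{57 \sin{\left(4 \right)}}{16} + \frac{7 \cos{\left(4 \right)}}{4}) = \frac{1}{2}.
So G(y) = \frac{- 10 y^{2} \sin{\left(2 y \right)} + 16 y \sin{\left(2 y \right)} - 10 y \cos{\left(2 y \right)} + 15 \sin{\left(2 y \right)} + 8 \cos{\left(2 y \right)} + 8}{16}.
Check: d/dy[\frac{- 10 y^{2} \sin{\left(2 y \right)} + 16 y \sin{\left(2 y \right)} - 10 y \cos{\left(2 y \right)} + 15 \sin{\left(2 y \right)} + 8 \cos{\left(2 y \right)} + 8}{16}] = - \frac{5 y^{2} \cos{\left(2 y \right)}}{4} + 2 y \cos{\left(2 y \right)} + \frac{5 \cos{\left(2 y \right)}}{4}, which equals G'(y).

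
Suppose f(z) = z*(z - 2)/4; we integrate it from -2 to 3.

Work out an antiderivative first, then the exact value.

Antiderivative: F(z) = z**3/12 - z**2/4; value = 5/3

Check any antiderivative F(z) by computing F'(z) and comparing it with f(z).
F(z) = z**3/12 - z**2/4 is an antiderivative of f.
Check: d/dz[z**3/12 - z**2/4] = z**2/4 - z/2, which equals f(z).
F(3) = 0; F(-2) = -5/3.
Integral = F(3) - F(-2) = 5/3.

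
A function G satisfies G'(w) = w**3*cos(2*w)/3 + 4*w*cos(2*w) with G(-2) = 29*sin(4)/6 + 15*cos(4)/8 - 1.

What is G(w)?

Integrate term by term and add the pieces.
A general antiderivative is w**3*sin(2*w)/6 + w**2*cos(2*w)/4 + 7*w*sin(2*w)/4 + 7*cos(2*w)/8 + C.
The condition gives C = 29*sin(4)/6 + 15*cos(4)/8 - 1 - (29*sin(4)/6 + 15*cos(4)/8) = -1.
So G(w) = w**3*sin(2*w)/6 + w**2*cos(2*w)/4 + 7*w*sin(2*w)/4 + 7*cos(2*w)/8 - 1.
Check: d/dw[w**3*sin(2*w)/6 + w**2*cos(2*w)/4 + 7*w*sin(2*w)/4 + 7*cos(2*w)/8 - 1] = w**3*cos(2*w)/3 + 4*w*cos(2*w) = G'(w).

G(w) = w**3*sin(2*w)/6 + w**2*cos(2*w)/4 + 7*w*sin(2*w)/4 + 7*cos(2*w)/8 - 1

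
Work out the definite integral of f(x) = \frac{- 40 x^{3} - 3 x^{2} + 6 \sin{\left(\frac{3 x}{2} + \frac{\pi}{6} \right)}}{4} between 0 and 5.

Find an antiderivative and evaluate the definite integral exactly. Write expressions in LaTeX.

An antiderivative F(x) passes only if d/dx[F] lands on f(x) exactly.
F(x) = \frac{- 10 x^{4} - x^{3} - 4 \cos{\left(\frac{3 x}{2} + \frac{\pi}{6} \right)} - 6}{4} is an antiderivative of f.
Check: d/dx[\frac{- 10 x^{4} - x^{3} - 4 \cos{\left(\frac{3 x}{2} + \frac{\pi}{6} \right)} - 6}{4}] = - 10 x^{3} - \frac{3 x^{2}}{4} + \frac{3 \sin{\left(\frac{3 x}{2} + \frac{\pi}{6} \right)}}{2}, which equals f(x).
F(5) = - \frac{6381}{4} - \cos{\left(\frac{\pi}{6} + \frac{15}{2} \right)}; F(0) = - \frac{3}{2} - \frac{\sqrt{3}}{2}.
Integral = F(5) - F(0) = - \frac{6375}{4} - \cos{\left(\frac{\pi}{6} + \frac{15}{2} \right)} + \frac{\sqrt{3}}{2}.

Antiderivative: F(x) = \frac{- 10 x^{4} - x^{3} - 4 \cos{\left(\frac{3 x}{2} + \frac{\pi}{6} \right)} - 6}{4}; value = - \frac{6375}{4} - \cos{\left(\frac{\pi}{6} + \frac{15}{2} \right)} + \frac{\sqrt{3}}{2}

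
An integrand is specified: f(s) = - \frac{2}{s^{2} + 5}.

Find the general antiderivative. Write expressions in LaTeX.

Differentiate the proposed F(s) back; it has to land on f(s) exactly.
Check: d/ds[- \frac{2 \sqrt{5} \operatorname{atan}{\left(\frac{\sqrt{5} s}{5} \right)}}{5}] = - \frac{2}{s^{2} + 5} = f(s).

F(s) = - \frac{2 \sqrt{5} \operatorname{atan}{\left(\frac{\sqrt{5} s}{5} \right)}}{5} + C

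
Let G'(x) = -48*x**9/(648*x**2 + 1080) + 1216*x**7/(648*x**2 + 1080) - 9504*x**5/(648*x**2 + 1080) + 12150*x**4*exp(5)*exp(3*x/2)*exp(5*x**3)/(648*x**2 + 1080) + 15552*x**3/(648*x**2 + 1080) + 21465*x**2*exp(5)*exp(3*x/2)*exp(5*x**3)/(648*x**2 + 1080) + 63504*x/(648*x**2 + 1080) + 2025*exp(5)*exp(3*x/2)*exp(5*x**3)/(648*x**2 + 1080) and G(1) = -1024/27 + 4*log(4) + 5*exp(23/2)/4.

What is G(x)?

G(x) = (-(x**2 - 9)**4 + 135*exp(5*x**3 + 3*x/2 + 5) + 432*log(3*x**2/2 + 5/2))/108

Integrate term by term and add the pieces.
A general antiderivative is -3*(x**2/3 - 3)**4/4 + 5*exp(5*x**3 + 3*x/2 + 5)/4 + 4*log(3*x**2/2 + 5/2) + C.
The condition gives C = -1024/27 + 4*log(4) + 5*exp(23/2)/4 - (-1024/27 + 4*log(4) + 5*exp(23/2)/4) = 0.
So G(x) = (-(x**2 - 9)**4 + 135*exp(5*x**3 + 3*x/2 + 5) + 432*log(3*x**2/2 + 5/2))/108.
Check: d/dx[(-(x**2 - 9)**4 + 135*exp(5*x**3 + 3*x/2 + 5) + 432*log(3*x**2/2 + 5/2))/108] = (-48*x**9 + 1216*x**7 - 9504*x**5 + 12150*x**4*exp(5)*exp(3*x/2)*exp(5*x**3) + 15552*x**3 + 21465*x**2*exp(5)*exp(3*x/2)*exp(5*x**3) + 63504*x + 2025*exp(5)*exp(3*x/2)*exp(5*x**3))/(648*x**2 + 1080), which equals G'(x).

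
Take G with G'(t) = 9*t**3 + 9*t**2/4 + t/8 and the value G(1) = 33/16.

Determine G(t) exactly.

G(t) = (3*t**2/2 + t/4)**2 - 1

G'(t) matches the chain-rule pattern g'(h)*h' with inner function h(t) = 3*t**2/2 + t/4; substituting u = h(t) collapses the integral.
A general antiderivative is (3*t**2/2 + t/4)**2 + C.
The condition gives C = 33/16 - (49/16) = -1.
So G(t) = (3*t**2/2 + t/4)**2 - 1.
Check: d/dt[(3*t**2/2 + t/4)**2 - 1] = 9*t**3 + 9*t**2/4 + t/8 = G'(t).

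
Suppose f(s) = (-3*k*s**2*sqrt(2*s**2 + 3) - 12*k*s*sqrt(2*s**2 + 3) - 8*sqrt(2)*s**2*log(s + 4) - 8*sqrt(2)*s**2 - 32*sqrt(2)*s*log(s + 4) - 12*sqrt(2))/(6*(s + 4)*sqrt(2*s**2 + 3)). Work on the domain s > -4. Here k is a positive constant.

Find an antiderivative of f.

An antiderivative is F(s) = (-3*k*s**2 - 8*sqrt(2)*sqrt(2*s**2 + 3)*log(s + 4))/12.

Whatever form F(s) takes, F'(s) = f(s) is non-negotiable.
Check: d/ds[(-3*k*s**2 - 8*sqrt(2)*sqrt(2*s**2 + 3)*log(s + 4))/12] = (-3*k*s**2*sqrt(2*s**2 + 3) - 12*k*s*sqrt(2*s**2 + 3) - 8*sqrt(2)*s**2*log(s + 4) - 8*sqrt(2)*s**2 - 32*sqrt(2)*s*log(s + 4) - 12*sqrt(2))/(6*s*sqrt(2*s**2 + 3) + 24*sqrt(2*s**2 + 3)), which equals f(s).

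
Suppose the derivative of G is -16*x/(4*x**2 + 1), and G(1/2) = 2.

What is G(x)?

The substitution u = 2*x**2 + 1/2 works: G'(x) is exactly (dG/du)*(du/dx) for that inner function.
A general antiderivative is -2*log(2*x**2 + 1/2) + C.
The condition gives C = 2 - (0) = 2.
So G(x) = -2*(log(2*x**2 + 1/2) - 1).
Check: d/dx[-2*(log(2*x**2 + 1/2) - 1)] = -16*x/(4*x**2 + 1) = G'(x).

G(x) = -2*(log(2*x**2 + 1/2) - 1)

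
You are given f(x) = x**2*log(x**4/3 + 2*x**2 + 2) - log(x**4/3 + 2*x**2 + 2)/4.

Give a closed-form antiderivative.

Integrate term by term and add the pieces.
Check: d/dx[(12*x**3*log(x**4/3 + 2*x**2 + 2) - 16*x**3 - 9*x*log(x**4/3 + 2*x**2 + 2) + 180*x - 6*sqrt(3)*sqrt(393 - 211*sqrt(3))*atan(59*x/(4*sqrt(393 - 211*sqrt(3)) + 5*sqrt(3)*sqrt(393 - 211*sqrt(3)))) - 6*sqrt(3)*sqrt(211*sqrt(3) + 393)*atan(59*x/(-4*sqrt(211*sqrt(3) + 393) + 5*sqrt(3)*sqrt(211*sqrt(3) + 393))))/36] = x**2*log(x**4/3 + 2*x**2 + 2) - log(x**4/3 + 2*x**2 + 2)/4 = f(x).

An antiderivative is F(x) = (12*x**3*log(x**4/3 + 2*x**2 + 2) - 16*x**3 - 9*x*log(x**4/3 + 2*x**2 + 2) + 180*x - 6*sqrt(3)*sqrt(393 - 211*sqrt(3))*atan(59*x/(4*sqrt(393 - 211*sqrt(3)) + 5*sqrt(3)*sqrt(393 - 211*sqrt(3)))) - 6*sqrt(3)*sqrt(211*sqrt(3) + 393)*atan(59*x/(-4*sqrt(211*sqrt(3) + 393) + 5*sqrt(3)*sqrt(211*sqrt(3) + 393))))/36.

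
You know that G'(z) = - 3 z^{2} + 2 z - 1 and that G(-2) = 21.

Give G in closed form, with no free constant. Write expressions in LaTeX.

G(z) = - z^{3} + z^{2} - z + 7

Integrate term by term and add the pieces.
A general antiderivative is - z^{3} + z^{2} - z + 5 + C.
The condition gives C = 21 - (19) = 2.
So G(z) = - z^{3} + z^{2} - z + 7.
Check: d/dz[- z^{3} + z^{2} - z + 7] = - 3 z^{2} + 2 z - 1 = G'(z).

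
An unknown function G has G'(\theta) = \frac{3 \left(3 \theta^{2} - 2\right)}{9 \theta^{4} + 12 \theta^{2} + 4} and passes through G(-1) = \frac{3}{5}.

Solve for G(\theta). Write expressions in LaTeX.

Recognize the product-rule pattern: G'(\theta) = u'v + uv' with u = - \theta, v = \frac{1}{\theta^{2} + \frac{2}{3}}, so integration by parts undoes it.
A general antiderivative is - \frac{\theta}{\theta^{2} + \frac{2}{3}} + C.
The condition gives C = \frac{3}{5} - (\frac{3}{5}) = 0.
So G(\theta) = - \frac{3 \theta}{3 \theta^{2} + 2}.
Check: d/d\theta[- \frac{3 \theta}{3 \theta^{2} + 2}] = \frac{9 \theta^{2} - 6}{9 \theta^{4} + 12 \theta^{2} + 4}, which equals G'(\theta).

G(\theta) = - \frac{3 \theta}{3 \theta^{2} + 2}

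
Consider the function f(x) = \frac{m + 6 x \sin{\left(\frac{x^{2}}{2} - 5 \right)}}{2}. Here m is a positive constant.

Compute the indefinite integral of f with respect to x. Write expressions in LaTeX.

F(x) = \frac{m x - 6 \cos{\left(\frac{x^{2}}{2} - 5 \right)}}{2} + C

Differentiate the proposed F(x) back; it has to land on f(x) exactly.
Check: d/dx[\frac{m x - 6 \cos{\left(\frac{x^{2}}{2} - 5 \right)}}{2}] = \frac{m}{2} + 3 x \sin{\left(\frac{x^{2}}{2} - 5 \right)}, which equals f(x).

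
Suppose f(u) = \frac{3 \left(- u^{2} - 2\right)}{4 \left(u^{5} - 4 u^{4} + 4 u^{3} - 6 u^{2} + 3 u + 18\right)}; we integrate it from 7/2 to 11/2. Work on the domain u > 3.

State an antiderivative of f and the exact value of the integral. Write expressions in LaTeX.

Antiderivative: F(u) = \frac{- 77 \log{\left(u - 3 \right)} + 96 \log{\left(u - 2 \right)} - 21 \log{\left(u + 1 \right)} + \log{\left(u^{2} + 3 \right)} + 6 \sqrt{3} \operatorname{atan}{\left(\frac{\sqrt{3} u}{3} \right)}}{448}; value = - \frac{11 \log{\left(\frac{5}{2} \right)}}{64} - \frac{11 \log{\left(2 \right)}}{64} - \frac{3 \log{\left(\frac{13}{2} \right)}}{64} - \frac{3 \log{\left(\frac{3}{2} \right)}}{14} - \frac{3 \sqrt{3} \operatorname{atan}{\left(\frac{7 \sqrt{3}}{6} \right)}}{224} - \frac{\log{\left(\frac{61}{4} \right)}}{448} + \frac{\log{\left(\frac{133}{4} \right)}}{448} + \frac{3 \sqrt{3} \operatorname{atan}{\left(\frac{11 \sqrt{3}}{6} \right)}}{224} + \frac{3 \log{\left(\frac{9}{2} \right)}}{64} + \frac{3 \log{\left(\frac{7}{2} \right)}}{14}

The denominator factors as 4 \left(u - 3\right) \left(u - 2\right) \left(u + 1\right) \left(u^{2} + 3\right); partial fractions split f into directly integrable pieces: \frac{u + 9}{224 \left(u^{2} + 3\right)} - \frac{3}{64 \left(u + 1\right)} + \frac{3}{14 \left(u - 2\right)} - \frac{11}{64 \left(u - 3\right)}.
F(u) = \frac{- 77 \log{\left(u - 3 \right)} + 96 \log{\left(u - 2 \right)} - 21 \log{\left(u + 1 \right)} + \log{\left(u^{2} + 3 \right)} + 6 \sqrt{3} \operatorname{atan}{\left(\frac{\sqrt{3} u}{3} \right)}}{448} is an antiderivative of f.
Check: d/du[\frac{- 77 \log{\left(u - 3 \right)} + 96 \log{\left(u - 2 \right)} - 21 \log{\left(u + 1 \right)} + \log{\left(u^{2} + 3 \right)} + 6 \sqrt{3} \operatorname{atan}{\left(\frac{\sqrt{3} u}{3} \right)}}{448}] = \frac{- 3 u^{2} - 6}{4 u^{5} - 16 u^{4} + 16 u^{3} - 24 u^{2} + 12 u + 72}, which equals f(u).
F(11/2) = - \frac{11 \log{\left(\frac{5}{2} \right)}}{64} - \frac{3 \log{\left(\frac{13}{2} \right)}}{64} + \frac{\log{\left(\frac{133}{4} \right)}}{448} + \frac{3 \sqrt{3} \operatorname{atan}{\left(\frac{11 \sqrt{3}}{6} \right)}}{224} + \frac{3 \log{\left(\frac{7}{2} \right)}}{14}; F(7/2) = - \frac{3 \log{\left(\frac{9}{2} \right)}}{64} + \frac{\log{\left(\frac{61}{4} \right)}}{448} + \frac{3 \sqrt{3} \operatorname{atan}{\left(\frac{7 \sqrt{3}}{6} \right)}}{224} + \frac{3 \log{\left(\frac{3}{2} \right)}}{14} + \frac{11 \log{\left(2 \right)}}{64}.
Integral = F(11/2) - F(7/2) = - \frac{11 \log{\left(\frac{5}{2} \right)}}{64} - \frac{11 \log{\left(2 \right)}}{64} - \frac{3 \log{\left(\frac{13}{2} \right)}}{64} - \frac{3 \log{\left(\frac{3}{2} \right)}}{14} - \frac{3 \sqrt{3} \operatorname{atan}{\left(\frac{7 \sqrt{3}}{6} \right)}}{224} - \frac{\log{\left(\frac{61}{4} \right)}}{448} + \frac{\log{\left(\frac{133}{4} \right)}}{448} + \frac{3 \sqrt{3} \operatorname{atan}{\left(\frac{11 \sqrt{3}}{6} \right)}}{224} + \frac{3 \log{\left(\frac{9}{2} \right)}}{64} + \frac{3 \log{\left(\frac{7}{2} \right)}}{14}.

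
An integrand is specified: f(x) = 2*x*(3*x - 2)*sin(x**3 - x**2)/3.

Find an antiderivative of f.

f matches the chain-rule pattern g'(h)*h' with inner function h(x) = x**3 - x**2; substituting u = h(x) collapses the integral.
Check: d/dx[-2*cos(x**3 - x**2)/3] = 2*x**2*sin(x**3 - x**2) - 4*x*sin(x**3 - x**2)/3, which equals f(x).

An antiderivative is F(x) = -2*cos(x**3 - x**2)/3.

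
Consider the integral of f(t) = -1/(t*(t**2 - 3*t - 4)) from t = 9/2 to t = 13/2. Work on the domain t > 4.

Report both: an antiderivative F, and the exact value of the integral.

Antiderivative: F(t) = log(t)/4 - log(t - 4)/20 - log(t + 1)/5; value = -log(15/2)/5 - log(9/2)/4 - log(5/2)/20 - log(2)/20 + log(11/2)/5 + log(13/2)/4

Factor the denominator (t*(t - 4)*(t + 1)) and decompose: f = -1/(5*(t + 1)) - 1/(20*(t - 4)) + 1/(4*t); each piece integrates to a log, atan, or power term.
F(t) = log(t)/4 - log(t - 4)/20 - log(t + 1)/5 is an antiderivative of f.
Check: d/dt[log(t)/4 - log(t - 4)/20 - log(t + 1)/5] = -1/(t**3 - 3*t**2 - 4*t), which equals f(t).
F(13/2) = -log(15/2)/5 - log(5/2)/20 + log(13/2)/4; F(9/2) = -log(11/2)/5 + log(2)/20 + log(9/2)/4.
Integral = F(13/2) - F(9/2) = -log(15/2)/5 - log(9/2)/4 - log(5/2)/20 - log(2)/20 + log(11/2)/5 + log(13/2)/4.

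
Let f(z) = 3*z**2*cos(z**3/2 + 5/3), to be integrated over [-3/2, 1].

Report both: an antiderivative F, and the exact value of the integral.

Antiderivative: F(z) = 2*sin(z**3/2 + 5/3); value = 2*sin(1/48) + 2*sin(13/6)

The substitution u = z**3/2 + 5/3 works: f is exactly (dF/du)*(du/dz) for that inner function.
F(z) = 2*sin(z**3/2 + 5/3) is an antiderivative of f.
Check: d/dz[2*sin(z**3/2 + 5/3)] = 3*z**2*cos(z**3/2 + 5/3) = f(z).
F(1) = 2*sin(13/6); F(-3/2) = -2*sin(1/48).
Integral = F(1) - F(-3/2) = 2*sin(1/48) + 2*sin(13/6).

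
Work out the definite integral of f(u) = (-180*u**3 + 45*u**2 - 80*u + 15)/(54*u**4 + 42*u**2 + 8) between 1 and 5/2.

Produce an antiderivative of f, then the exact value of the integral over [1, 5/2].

Check any antiderivative F(u) by computing F'(u) and comparing it with f(u).
F(u) = 5*(-4*log(3*u**2 + 1) + 3*atan(3*u/2))/12 is an antiderivative of f.
Check: d/du[5*(-4*log(3*u**2 + 1) + 3*atan(3*u/2))/12] = (-180*u**3 + 45*u**2 - 80*u + 15)/(54*u**4 + 42*u**2 + 8) = f(u).
F(5/2) = -5*log(79/4)/3 + 5*atan(15/4)/4; F(1) = -5*log(4)/3 + 5*atan(3/2)/4.
Integral = F(5/2) - F(1) = -5*log(79/4)/3 - 5*atan(3/2)/4 + 5*atan(15/4)/4 + 5*log(4)/3.

Antiderivative: F(u) = 5*(-4*log(3*u**2 + 1) + 3*atan(3*u/2))/12; value = -5*log(79/4)/3 - 5*atan(3/2)/4 + 5*atan(15/4)/4 + 5*log(4)/3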